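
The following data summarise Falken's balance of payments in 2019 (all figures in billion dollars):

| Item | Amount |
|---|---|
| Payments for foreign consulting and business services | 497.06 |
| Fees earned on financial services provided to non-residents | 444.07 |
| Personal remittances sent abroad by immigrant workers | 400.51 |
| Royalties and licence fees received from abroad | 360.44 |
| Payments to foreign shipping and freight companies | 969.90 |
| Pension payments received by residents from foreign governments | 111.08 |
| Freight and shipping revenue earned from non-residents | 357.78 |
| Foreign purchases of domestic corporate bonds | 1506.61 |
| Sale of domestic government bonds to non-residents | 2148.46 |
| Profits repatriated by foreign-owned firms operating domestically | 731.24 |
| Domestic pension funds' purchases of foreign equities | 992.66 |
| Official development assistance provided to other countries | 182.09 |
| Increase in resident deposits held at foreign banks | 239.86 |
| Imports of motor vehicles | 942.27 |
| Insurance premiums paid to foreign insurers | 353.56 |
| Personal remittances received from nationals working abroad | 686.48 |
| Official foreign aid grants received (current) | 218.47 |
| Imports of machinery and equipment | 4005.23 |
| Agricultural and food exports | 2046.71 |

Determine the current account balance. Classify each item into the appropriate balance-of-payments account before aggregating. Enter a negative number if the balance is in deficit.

Goods: -4005.23 + 2046.71 - 942.27 = -2900.79
Services: 357.78 + 444.07 + 360.44 - 497.06 - 969.90 - 353.56 = -658.23
Primary income: -731.24
Secondary income: 111.08 - 400.51 + 686.48 + 218.47 - 182.09 = 433.43
Current account = (-2900.79) + (-658.23) + (-731.24) + 433.43 = -3856.83
(Excluded from the current account — financial account: foreign purchases of domestic corporate bonds 1506.61, sale of domestic government bonds to non-residents 2148.46, domestic pension funds' purchases of foreign equities 992.66, increase in resident deposits held at foreign banks 239.86.)

-3856.83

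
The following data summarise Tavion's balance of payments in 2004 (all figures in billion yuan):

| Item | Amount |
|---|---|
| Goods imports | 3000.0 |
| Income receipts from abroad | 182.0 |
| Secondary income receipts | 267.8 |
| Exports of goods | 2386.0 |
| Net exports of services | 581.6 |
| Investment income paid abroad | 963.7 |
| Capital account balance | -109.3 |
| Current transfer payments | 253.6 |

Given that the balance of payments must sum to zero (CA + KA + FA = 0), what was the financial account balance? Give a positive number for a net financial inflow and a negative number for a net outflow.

909.2

Goods balance = 2386.0 - 3000.0 = -614.0
Services balance = 581.6
Trade balance (goods + services) = -614.0 + 581.6 = -32.4
Net primary income = 182.0 - 963.7 = -781.7
Net secondary income = 267.8 - 253.6 = 14.2
Current account = -32.4 + (-781.7) + 14.2 = -799.9
Financial account = -(-799.9 + (-109.3)) = 909.2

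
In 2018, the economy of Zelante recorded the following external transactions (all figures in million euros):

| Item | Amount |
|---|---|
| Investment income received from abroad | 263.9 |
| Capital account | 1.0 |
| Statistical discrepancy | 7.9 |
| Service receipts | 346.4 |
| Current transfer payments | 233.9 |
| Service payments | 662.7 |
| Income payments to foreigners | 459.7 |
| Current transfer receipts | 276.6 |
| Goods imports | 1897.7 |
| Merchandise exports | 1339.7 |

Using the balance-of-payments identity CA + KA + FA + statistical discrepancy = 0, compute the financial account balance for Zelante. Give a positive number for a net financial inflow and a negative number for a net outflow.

1018.5

Goods balance = 1339.7 - 1897.7 = -558.0
Services balance = 346.4 - 662.7 = -316.3
Trade balance (goods + services) = -558.0 + (-316.3) = -874.3
Net primary income = 263.9 - 459.7 = -195.8
Net secondary income = 276.6 - 233.9 = 42.7
Current account = -874.3 + (-195.8) + 42.7 = -1027.4
Financial account = -(-1027.4 + 1.0 + 7.9) = 1018.5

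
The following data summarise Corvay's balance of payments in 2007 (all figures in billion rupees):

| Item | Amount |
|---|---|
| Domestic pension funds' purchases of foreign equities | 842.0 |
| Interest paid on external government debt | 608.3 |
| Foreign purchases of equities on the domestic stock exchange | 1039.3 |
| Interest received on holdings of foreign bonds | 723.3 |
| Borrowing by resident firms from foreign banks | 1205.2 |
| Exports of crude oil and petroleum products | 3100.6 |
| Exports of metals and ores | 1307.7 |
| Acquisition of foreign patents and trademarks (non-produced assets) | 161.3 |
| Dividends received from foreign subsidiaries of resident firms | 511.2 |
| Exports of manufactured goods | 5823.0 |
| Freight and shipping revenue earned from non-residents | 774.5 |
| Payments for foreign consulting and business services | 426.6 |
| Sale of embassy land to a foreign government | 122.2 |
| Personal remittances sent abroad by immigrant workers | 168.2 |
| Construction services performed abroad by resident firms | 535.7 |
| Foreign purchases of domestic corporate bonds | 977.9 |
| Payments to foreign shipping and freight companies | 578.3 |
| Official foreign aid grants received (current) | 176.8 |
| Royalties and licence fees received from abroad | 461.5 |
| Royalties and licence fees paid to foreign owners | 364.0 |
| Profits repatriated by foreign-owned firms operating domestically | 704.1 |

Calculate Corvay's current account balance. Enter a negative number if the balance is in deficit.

Goods: 1307.7 + 3100.6 + 5823.0 = 10231.3
Services: -426.6 - 364.0 - 578.3 + 535.7 + 461.5 + 774.5 = 402.8
Primary income: 511.2 + 723.3 - 704.1 - 608.3 = -77.9
Secondary income: 176.8 - 168.2 = 8.6
Current account = 10231.3 + 402.8 + (-77.9) + 8.6 = 10564.8
(Excluded from the current account — financial account: domestic pension funds' purchases of foreign equities 842.0, foreign purchases of equities on the domestic stock exchange 1039.3, borrowing by resident firms from foreign banks 1205.2, foreign purchases of domestic corporate bonds 977.9; capital account: acquisition of foreign patents and trademarks (non-produced assets) 161.3, sale of embassy land to a foreign government 122.2.)

10564.8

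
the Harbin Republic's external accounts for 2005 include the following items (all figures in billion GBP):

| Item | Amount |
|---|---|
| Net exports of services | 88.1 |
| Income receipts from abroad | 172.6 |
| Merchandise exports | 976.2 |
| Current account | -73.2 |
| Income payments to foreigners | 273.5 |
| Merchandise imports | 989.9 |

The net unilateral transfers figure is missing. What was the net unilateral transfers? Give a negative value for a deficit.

Current account = goods balance + services balance + net primary income + net secondary income
Sum of the known components = -26.5
Net unilateral transfers = CA - (known components) = -73.2 - (-26.5) = -46.7

-46.7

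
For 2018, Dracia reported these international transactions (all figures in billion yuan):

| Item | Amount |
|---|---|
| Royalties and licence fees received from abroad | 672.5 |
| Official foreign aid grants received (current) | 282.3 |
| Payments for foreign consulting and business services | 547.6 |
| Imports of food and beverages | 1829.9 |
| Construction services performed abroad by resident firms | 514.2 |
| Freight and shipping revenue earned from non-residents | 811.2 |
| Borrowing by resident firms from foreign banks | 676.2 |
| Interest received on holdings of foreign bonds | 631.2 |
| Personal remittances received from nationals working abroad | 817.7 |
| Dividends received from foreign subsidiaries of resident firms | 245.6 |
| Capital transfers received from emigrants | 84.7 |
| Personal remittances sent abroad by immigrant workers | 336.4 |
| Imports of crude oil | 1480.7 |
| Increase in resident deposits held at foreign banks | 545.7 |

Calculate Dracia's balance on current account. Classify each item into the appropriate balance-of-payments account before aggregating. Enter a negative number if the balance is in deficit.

-219.9

Goods: -1480.7 - 1829.9 = -3310.6
Services: 514.2 - 547.6 + 811.2 + 672.5 = 1450.3
Primary income: 245.6 + 631.2 = 876.8
Secondary income: 282.3 + 817.7 - 336.4 = 763.6
Current account = (-3310.6) + 1450.3 + 876.8 + 763.6 = -219.9
(Excluded from the current account — financial account: borrowing by resident firms from foreign banks 676.2, increase in resident deposits held at foreign banks 545.7; capital account: capital transfers received from emigrants 84.7.)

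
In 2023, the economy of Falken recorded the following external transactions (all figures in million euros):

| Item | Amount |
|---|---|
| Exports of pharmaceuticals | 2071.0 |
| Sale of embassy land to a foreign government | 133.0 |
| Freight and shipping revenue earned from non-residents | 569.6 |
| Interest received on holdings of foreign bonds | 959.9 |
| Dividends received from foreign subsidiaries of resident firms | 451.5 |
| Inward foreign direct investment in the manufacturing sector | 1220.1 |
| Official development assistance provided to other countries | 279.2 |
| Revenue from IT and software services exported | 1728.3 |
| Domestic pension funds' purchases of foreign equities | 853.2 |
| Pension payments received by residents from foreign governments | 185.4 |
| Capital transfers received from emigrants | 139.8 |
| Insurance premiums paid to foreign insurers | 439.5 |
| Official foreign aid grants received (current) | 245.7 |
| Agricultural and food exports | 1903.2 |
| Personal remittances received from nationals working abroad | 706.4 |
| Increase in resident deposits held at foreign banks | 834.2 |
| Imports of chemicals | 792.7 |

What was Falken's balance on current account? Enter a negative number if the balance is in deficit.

7309.6

Goods: -792.7 + 1903.2 + 2071.0 = 3181.5
Services: -439.5 + 1728.3 + 569.6 = 1858.4
Primary income: 959.9 + 451.5 = 1411.4
Secondary income: -279.2 + 245.7 + 706.4 + 185.4 = 858.3
Current account = 3181.5 + 1858.4 + 1411.4 + 858.3 = 7309.6
(Excluded from the current account — capital account: sale of embassy land to a foreign government 133.0, capital transfers received from emigrants 139.8; financial account: inward foreign direct investment in the manufacturing sector 1220.1, domestic pension funds' purchases of foreign equities 853.2, increase in resident deposits held at foreign banks 834.2.)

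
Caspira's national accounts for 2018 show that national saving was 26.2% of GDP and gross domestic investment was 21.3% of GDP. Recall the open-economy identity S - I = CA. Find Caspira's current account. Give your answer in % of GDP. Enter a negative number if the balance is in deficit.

4.9

CA = S - I = 26.2 - 21.3 = 4.9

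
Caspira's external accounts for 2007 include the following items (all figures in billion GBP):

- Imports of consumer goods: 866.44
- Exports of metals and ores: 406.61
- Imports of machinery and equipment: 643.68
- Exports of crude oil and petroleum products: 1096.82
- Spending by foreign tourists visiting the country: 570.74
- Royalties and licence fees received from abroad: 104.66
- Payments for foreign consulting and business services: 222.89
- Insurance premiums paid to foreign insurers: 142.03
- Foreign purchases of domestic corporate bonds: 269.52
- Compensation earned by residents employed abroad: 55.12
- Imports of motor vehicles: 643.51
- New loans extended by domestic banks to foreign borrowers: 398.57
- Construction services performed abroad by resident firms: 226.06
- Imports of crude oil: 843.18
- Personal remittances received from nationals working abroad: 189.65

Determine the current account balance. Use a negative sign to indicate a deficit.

-712.07

Goods: 1096.82 - 643.51 - 643.68 - 866.44 + 406.61 - 843.18 = -1493.38
Services: -142.03 + 104.66 + 570.74 - 222.89 + 226.06 = 536.54
Primary income: 55.12
Secondary income: 189.65
Current account = (-1493.38) + 536.54 + 55.12 + 189.65 = -712.07
(Excluded from the current account — financial account: foreign purchases of domestic corporate bonds 269.52, new loans extended by domestic banks to foreign borrowers 398.57.)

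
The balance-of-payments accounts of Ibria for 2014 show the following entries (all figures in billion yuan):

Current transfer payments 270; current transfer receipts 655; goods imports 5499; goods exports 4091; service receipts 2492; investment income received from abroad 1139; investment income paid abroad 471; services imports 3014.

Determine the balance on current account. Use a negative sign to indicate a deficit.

-877

Goods balance = 4091 - 5499 = -1408
Services balance = 2492 - 3014 = -522
Trade balance (goods + services) = -1408 + (-522) = -1930
Net primary income = 1139 - 471 = 668
Net secondary income = 655 - 270 = 385
Current account = -1930 + 668 + 385 = -877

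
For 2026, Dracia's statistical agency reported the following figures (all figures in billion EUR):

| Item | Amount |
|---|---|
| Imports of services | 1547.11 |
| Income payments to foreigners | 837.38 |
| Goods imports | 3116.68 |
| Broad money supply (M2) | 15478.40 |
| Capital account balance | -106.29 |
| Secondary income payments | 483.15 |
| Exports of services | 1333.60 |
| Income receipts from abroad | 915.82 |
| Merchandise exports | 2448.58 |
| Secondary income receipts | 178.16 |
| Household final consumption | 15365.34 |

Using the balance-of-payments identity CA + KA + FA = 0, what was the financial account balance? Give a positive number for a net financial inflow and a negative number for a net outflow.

1214.45

Goods balance = 2448.58 - 3116.68 = -668.10
Services balance = 1333.60 - 1547.11 = -213.51
Trade balance (goods + services) = -668.10 + (-213.51) = -881.61
Net primary income = 915.82 - 837.38 = 78.44
Net secondary income = 178.16 - 483.15 = -304.99
Current account = -881.61 + 78.44 + (-304.99) = -1108.16
Financial account = -(-1108.16 + (-106.29)) = 1214.45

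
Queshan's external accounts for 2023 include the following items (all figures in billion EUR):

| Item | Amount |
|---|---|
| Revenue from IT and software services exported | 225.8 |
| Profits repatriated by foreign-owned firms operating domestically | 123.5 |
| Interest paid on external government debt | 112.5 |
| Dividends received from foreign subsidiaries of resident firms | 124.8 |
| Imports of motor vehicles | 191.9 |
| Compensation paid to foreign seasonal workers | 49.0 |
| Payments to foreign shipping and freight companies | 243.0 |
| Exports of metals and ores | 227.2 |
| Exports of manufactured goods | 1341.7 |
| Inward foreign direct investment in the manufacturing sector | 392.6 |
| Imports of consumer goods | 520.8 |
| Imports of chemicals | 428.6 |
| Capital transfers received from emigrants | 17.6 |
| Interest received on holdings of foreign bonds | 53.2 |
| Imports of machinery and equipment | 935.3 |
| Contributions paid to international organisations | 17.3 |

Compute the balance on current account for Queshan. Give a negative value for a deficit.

Goods: 227.2 - 520.8 - 935.3 - 191.9 + 1341.7 - 428.6 = -507.7
Services: -243.0 + 225.8 = -17.2
Primary income: -123.5 - 112.5 + 124.8 + 53.2 - 49.0 = -107.0
Secondary income: -17.3
Current account = (-507.7) + (-17.2) + (-107.0) + (-17.3) = -649.2
(Excluded from the current account — financial account: inward foreign direct investment in the manufacturing sector 392.6; capital account: capital transfers received from emigrants 17.6.)

-649.2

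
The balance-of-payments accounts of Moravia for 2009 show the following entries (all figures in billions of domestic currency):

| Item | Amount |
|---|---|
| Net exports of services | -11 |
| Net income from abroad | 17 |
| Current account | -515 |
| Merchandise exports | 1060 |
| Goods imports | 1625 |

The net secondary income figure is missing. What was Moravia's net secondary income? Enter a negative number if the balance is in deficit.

Current account = goods balance + services balance + net primary income + net secondary income
Sum of the known components = -559
Net secondary income = CA - (known components) = -515 - (-559) = 44

44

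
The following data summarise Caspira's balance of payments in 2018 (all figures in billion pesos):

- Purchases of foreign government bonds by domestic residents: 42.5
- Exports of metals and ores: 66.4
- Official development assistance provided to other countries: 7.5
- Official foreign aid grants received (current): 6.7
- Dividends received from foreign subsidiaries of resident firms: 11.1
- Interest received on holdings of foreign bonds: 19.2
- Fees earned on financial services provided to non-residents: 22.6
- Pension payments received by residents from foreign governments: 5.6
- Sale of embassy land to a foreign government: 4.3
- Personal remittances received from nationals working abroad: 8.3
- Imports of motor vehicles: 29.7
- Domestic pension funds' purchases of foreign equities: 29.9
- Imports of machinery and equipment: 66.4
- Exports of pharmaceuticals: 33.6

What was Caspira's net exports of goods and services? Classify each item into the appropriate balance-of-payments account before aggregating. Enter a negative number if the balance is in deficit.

Goods: 33.6 - 66.4 + 66.4 - 29.7 = 3.9
Services: 22.6
Trade balance = 3.9 + 22.6 = 26.5
(Excluded from the trade balance — financial account: purchases of foreign government bonds by domestic residents 42.5, domestic pension funds' purchases of foreign equities 29.9; secondary income: official development assistance provided to other countries 7.5, official foreign aid grants received (current) 6.7, pension payments received by residents from foreign governments 5.6, personal remittances received from nationals working abroad 8.3; primary income: dividends received from foreign subsidiaries of resident firms 11.1, interest received on holdings of foreign bonds 19.2; capital account: sale of embassy land to a foreign government 4.3.)

26.5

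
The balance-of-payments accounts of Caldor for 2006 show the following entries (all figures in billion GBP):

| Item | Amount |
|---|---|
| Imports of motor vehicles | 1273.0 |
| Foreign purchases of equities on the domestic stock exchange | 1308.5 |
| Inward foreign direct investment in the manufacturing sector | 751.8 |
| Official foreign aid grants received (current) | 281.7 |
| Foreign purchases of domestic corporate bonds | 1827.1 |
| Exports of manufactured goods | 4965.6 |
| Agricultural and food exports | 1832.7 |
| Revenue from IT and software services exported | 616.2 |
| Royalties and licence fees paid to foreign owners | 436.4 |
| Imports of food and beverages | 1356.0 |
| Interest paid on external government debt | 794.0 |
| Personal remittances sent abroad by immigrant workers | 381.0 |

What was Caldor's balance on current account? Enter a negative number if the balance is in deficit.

Goods: 4965.6 + 1832.7 - 1273.0 - 1356.0 = 4169.3
Services: -436.4 + 616.2 = 179.8
Primary income: -794.0
Secondary income: -381.0 + 281.7 = -99.3
Current account = 4169.3 + 179.8 + (-794.0) + (-99.3) = 3455.8
(Excluded from the current account — financial account: foreign purchases of equities on the domestic stock exchange 1308.5, inward foreign direct investment in the manufacturing sector 751.8, foreign purchases of domestic corporate bonds 1827.1.)

3455.8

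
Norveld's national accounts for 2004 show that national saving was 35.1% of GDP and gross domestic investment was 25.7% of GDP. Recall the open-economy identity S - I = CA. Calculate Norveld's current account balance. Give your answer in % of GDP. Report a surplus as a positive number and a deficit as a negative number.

CA = S - I = 35.1 - 25.7 = 9.4

9.4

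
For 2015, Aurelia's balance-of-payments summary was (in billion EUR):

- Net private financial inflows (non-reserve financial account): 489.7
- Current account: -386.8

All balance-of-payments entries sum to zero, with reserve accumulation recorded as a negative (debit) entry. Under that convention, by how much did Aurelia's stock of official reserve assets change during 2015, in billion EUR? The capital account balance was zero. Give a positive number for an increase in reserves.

102.9

Official reserve transactions balance = -((-386.8) + 489.7) = -102.9
An accumulation of reserves is recorded as a debit (negative entry), so the change in the stock of reserves is the negative of that balance.
Change in official reserves = -(-102.9) = 102.9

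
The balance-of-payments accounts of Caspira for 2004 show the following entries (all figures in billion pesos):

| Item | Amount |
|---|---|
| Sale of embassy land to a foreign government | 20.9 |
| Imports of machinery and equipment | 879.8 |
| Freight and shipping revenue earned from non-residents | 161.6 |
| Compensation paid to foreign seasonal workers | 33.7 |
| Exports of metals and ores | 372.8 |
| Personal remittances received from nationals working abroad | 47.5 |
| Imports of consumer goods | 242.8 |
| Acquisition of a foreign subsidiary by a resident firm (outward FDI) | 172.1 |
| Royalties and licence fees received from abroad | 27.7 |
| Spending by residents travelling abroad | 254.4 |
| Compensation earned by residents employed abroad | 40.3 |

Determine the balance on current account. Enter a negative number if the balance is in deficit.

Goods: -879.8 + 372.8 - 242.8 = -749.8
Services: -254.4 + 161.6 + 27.7 = -65.1
Primary income: 40.3 - 33.7 = 6.6
Secondary income: 47.5
Current account = (-749.8) + (-65.1) + 6.6 + 47.5 = -760.8
(Excluded from the current account — capital account: sale of embassy land to a foreign government 20.9; financial account: acquisition of a foreign subsidiary by a resident firm (outward FDI) 172.1.)

-760.8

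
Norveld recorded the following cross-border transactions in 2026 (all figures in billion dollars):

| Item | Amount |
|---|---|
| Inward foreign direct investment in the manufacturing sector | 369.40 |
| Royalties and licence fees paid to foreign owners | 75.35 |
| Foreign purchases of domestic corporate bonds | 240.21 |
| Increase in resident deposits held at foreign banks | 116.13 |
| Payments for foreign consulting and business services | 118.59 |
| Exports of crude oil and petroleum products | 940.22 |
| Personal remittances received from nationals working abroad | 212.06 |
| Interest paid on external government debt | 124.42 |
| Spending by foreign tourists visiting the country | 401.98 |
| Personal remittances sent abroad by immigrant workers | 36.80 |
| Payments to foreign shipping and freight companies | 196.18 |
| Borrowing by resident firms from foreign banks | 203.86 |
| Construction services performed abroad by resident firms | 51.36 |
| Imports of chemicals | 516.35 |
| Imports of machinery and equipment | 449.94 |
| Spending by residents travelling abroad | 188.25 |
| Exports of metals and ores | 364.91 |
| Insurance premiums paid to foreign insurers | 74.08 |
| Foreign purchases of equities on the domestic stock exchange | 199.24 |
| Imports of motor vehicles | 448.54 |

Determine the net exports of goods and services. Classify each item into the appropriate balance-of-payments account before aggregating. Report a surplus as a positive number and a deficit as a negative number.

-308.81

Goods: -448.54 - 449.94 + 364.91 - 516.35 + 940.22 = -109.70
Services: -74.08 - 196.18 - 188.25 - 118.59 + 51.36 + 401.98 - 75.35 = -199.11
Trade balance = -109.70 + (-199.11) = -308.81
(Excluded from the trade balance — financial account: inward foreign direct investment in the manufacturing sector 369.40, foreign purchases of domestic corporate bonds 240.21, increase in resident deposits held at foreign banks 116.13, borrowing by resident firms from foreign banks 203.86, foreign purchases of equities on the domestic stock exchange 199.24; secondary income: personal remittances received from nationals working abroad 212.06, personal remittances sent abroad by immigrant workers 36.80; primary income: interest paid on external government debt 124.42.)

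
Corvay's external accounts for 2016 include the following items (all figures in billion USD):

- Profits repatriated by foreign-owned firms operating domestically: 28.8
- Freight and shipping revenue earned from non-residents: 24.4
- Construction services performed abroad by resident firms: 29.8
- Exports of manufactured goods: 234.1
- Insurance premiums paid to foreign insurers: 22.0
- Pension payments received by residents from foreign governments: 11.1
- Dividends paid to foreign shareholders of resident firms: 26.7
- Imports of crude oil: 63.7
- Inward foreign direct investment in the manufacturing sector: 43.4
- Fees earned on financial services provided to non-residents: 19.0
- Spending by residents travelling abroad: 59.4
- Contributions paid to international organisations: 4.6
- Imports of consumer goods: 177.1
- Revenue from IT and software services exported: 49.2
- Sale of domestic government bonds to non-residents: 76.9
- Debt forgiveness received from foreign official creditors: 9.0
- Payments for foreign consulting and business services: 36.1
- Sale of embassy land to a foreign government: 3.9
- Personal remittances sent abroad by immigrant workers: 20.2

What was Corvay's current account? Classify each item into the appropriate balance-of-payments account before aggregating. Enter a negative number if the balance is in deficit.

-71.0

Goods: -177.1 + 234.1 - 63.7 = -6.7
Services: 49.2 - 36.1 + 24.4 + 19.0 - 59.4 + 29.8 - 22.0 = 4.9
Primary income: -28.8 - 26.7 = -55.5
Secondary income: -4.6 + 11.1 - 20.2 = -13.7
Current account = (-6.7) + 4.9 + (-55.5) + (-13.7) = -71.0
(Excluded from the current account — financial account: inward foreign direct investment in the manufacturing sector 43.4, sale of domestic government bonds to non-residents 76.9; capital account: debt forgiveness received from foreign official creditors 9.0, sale of embassy land to a foreign government 3.9.)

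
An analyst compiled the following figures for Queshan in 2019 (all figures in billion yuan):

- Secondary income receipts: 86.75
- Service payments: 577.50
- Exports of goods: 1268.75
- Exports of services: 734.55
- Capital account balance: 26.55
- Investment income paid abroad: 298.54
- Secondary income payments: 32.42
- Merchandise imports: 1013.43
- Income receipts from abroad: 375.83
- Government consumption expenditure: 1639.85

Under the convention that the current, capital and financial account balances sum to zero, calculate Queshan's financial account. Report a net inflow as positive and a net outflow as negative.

Goods balance = 1268.75 - 1013.43 = 255.32
Services balance = 734.55 - 577.50 = 157.05
Trade balance (goods + services) = 255.32 + 157.05 = 412.37
Net primary income = 375.83 - 298.54 = 77.29
Net secondary income = 86.75 - 32.42 = 54.33
Current account = 412.37 + 77.29 + 54.33 = 543.99
Financial account = -(543.99 + 26.55) = -570.54

-570.54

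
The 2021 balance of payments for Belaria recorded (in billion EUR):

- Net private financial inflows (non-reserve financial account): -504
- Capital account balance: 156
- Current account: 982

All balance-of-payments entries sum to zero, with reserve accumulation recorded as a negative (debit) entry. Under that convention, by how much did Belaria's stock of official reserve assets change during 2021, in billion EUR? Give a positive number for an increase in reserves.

Official reserve transactions balance = -(982 + 156 + (-504)) = -634
An accumulation of reserves is recorded as a debit (negative entry), so the change in the stock of reserves is the negative of that balance.
Change in official reserves = -(-634) = 634

634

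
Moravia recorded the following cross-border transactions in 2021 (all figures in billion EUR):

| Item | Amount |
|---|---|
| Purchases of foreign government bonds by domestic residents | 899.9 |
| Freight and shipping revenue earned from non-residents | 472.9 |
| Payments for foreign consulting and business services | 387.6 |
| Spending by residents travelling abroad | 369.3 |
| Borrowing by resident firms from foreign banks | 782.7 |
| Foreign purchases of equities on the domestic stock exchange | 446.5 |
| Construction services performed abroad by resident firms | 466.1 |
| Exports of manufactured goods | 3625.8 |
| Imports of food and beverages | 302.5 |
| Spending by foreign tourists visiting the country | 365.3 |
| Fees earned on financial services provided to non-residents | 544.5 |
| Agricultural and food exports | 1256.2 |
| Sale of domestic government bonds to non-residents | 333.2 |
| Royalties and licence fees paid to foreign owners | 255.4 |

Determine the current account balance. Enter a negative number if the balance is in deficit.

Goods: 1256.2 - 302.5 + 3625.8 = 4579.5
Services: 544.5 + 466.1 + 472.9 - 387.6 - 255.4 + 365.3 - 369.3 = 836.5
Current account = 4579.5 + 836.5 = 5416.0
(Excluded from the current account — financial account: purchases of foreign government bonds by domestic residents 899.9, borrowing by resident firms from foreign banks 782.7, foreign purchases of equities on the domestic stock exchange 446.5, sale of domestic government bonds to non-residents 333.2.)

5416.0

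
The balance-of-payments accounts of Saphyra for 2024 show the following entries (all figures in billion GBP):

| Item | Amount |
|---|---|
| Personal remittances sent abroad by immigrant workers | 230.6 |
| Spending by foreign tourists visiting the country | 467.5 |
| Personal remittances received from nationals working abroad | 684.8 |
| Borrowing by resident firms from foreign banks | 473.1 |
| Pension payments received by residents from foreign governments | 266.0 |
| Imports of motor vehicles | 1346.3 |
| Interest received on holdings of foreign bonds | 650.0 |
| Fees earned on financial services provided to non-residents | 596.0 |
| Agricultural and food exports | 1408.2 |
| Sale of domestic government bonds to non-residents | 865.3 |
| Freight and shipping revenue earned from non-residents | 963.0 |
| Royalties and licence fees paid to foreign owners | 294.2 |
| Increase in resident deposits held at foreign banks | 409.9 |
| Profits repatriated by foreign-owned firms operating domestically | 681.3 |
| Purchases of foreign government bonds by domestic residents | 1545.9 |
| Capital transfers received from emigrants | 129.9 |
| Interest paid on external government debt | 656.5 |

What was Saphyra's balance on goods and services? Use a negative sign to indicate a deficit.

Goods: -1346.3 + 1408.2 = 61.9
Services: 596.0 + 963.0 + 467.5 - 294.2 = 1732.3
Trade balance = 61.9 + 1732.3 = 1794.2
(Excluded from the trade balance — secondary income: personal remittances sent abroad by immigrant workers 230.6, personal remittances received from nationals working abroad 684.8, pension payments received by residents from foreign governments 266.0; financial account: borrowing by resident firms from foreign banks 473.1, sale of domestic government bonds to non-residents 865.3, increase in resident deposits held at foreign banks 409.9, purchases of foreign government bonds by domestic residents 1545.9; primary income: interest received on holdings of foreign bonds 650.0, profits repatriated by foreign-owned firms operating domestically 681.3, interest paid on external government debt 656.5; capital account: capital transfers received from emigrants 129.9.)

1794.2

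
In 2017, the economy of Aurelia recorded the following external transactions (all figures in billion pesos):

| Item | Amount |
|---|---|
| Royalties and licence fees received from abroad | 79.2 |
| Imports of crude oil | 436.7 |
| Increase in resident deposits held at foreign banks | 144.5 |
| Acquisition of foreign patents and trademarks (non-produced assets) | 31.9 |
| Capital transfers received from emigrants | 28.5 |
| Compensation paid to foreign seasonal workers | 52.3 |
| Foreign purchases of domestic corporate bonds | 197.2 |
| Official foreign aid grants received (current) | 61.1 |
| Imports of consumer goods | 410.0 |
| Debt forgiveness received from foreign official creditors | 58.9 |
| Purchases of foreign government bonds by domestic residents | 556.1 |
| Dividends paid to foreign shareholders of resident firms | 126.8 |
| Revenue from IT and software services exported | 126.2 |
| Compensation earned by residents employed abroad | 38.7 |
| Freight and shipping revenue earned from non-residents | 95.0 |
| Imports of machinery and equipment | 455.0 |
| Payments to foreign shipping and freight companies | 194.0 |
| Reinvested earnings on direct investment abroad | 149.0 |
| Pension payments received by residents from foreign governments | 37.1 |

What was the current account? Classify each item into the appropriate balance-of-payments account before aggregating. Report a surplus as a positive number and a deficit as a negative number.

-1088.5

Goods: -436.7 - 410.0 - 455.0 = -1301.7
Services: 95.0 + 79.2 - 194.0 + 126.2 = 106.4
Primary income: 38.7 + 149.0 - 52.3 - 126.8 = 8.6
Secondary income: 37.1 + 61.1 = 98.2
Current account = (-1301.7) + 106.4 + 8.6 + 98.2 = -1088.5
(Excluded from the current account — financial account: increase in resident deposits held at foreign banks 144.5, foreign purchases of domestic corporate bonds 197.2, purchases of foreign government bonds by domestic residents 556.1; capital account: acquisition of foreign patents and trademarks (non-produced assets) 31.9, capital transfers received from emigrants 28.5, debt forgiveness received from foreign official creditors 58.9.)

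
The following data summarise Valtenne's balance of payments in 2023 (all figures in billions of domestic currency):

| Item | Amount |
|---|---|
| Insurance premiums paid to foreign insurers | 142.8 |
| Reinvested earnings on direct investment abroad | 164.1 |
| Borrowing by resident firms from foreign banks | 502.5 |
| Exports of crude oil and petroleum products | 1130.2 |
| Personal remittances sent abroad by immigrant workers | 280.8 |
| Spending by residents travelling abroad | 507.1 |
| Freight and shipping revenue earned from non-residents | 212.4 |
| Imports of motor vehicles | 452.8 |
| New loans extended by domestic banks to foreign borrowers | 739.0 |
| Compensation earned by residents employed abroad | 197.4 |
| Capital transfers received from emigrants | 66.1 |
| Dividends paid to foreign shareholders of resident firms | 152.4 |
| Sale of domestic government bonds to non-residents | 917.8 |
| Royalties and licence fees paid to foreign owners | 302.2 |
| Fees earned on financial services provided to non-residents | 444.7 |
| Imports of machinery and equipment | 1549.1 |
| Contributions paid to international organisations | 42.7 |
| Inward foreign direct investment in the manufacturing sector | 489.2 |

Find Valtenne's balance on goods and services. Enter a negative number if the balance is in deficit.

-1166.7

Goods: -452.8 - 1549.1 + 1130.2 = -871.7
Services: -507.1 - 142.8 - 302.2 + 444.7 + 212.4 = -295.0
Trade balance = -871.7 + (-295.0) = -1166.7
(Excluded from the trade balance — primary income: reinvested earnings on direct investment abroad 164.1, compensation earned by residents employed abroad 197.4, dividends paid to foreign shareholders of resident firms 152.4; financial account: borrowing by resident firms from foreign banks 502.5, new loans extended by domestic banks to foreign borrowers 739.0, sale of domestic government bonds to non-residents 917.8, inward foreign direct investment in the manufacturing sector 489.2; secondary income: personal remittances sent abroad by immigrant workers 280.8, contributions paid to international organisations 42.7; capital account: capital transfers received from emigrants 66.1.)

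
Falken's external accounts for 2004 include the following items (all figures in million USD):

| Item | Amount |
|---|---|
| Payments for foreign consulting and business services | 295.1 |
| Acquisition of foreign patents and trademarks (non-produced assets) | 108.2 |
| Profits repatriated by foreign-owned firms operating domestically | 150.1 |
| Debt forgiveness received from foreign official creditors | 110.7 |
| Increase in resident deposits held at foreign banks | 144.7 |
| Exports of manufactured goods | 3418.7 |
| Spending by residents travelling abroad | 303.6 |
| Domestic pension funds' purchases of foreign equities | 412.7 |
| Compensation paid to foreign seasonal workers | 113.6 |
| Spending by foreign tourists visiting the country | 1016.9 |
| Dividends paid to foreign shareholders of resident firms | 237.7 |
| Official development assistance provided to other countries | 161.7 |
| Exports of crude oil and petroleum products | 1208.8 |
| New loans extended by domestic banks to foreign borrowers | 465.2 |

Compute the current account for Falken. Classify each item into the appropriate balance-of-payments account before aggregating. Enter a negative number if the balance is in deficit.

Goods: 3418.7 + 1208.8 = 4627.5
Services: -303.6 - 295.1 + 1016.9 = 418.2
Primary income: -113.6 - 237.7 - 150.1 = -501.4
Secondary income: -161.7
Current account = 4627.5 + 418.2 + (-501.4) + (-161.7) = 4382.6
(Excluded from the current account — capital account: acquisition of foreign patents and trademarks (non-produced assets) 108.2, debt forgiveness received from foreign official creditors 110.7; financial account: increase in resident deposits held at foreign banks 144.7, domestic pension funds' purchases of foreign equities 412.7, new loans extended by domestic banks to foreign borrowers 465.2.)

4382.6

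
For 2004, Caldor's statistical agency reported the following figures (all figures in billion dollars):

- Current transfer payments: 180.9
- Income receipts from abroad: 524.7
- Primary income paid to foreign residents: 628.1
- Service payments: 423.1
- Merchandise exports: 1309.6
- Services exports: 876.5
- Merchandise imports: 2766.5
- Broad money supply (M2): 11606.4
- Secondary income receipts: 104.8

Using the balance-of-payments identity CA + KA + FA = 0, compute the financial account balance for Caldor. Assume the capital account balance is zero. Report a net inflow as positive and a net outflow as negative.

1183.0

Goods balance = 1309.6 - 2766.5 = -1456.9
Services balance = 876.5 - 423.1 = 453.4
Trade balance (goods + services) = -1456.9 + 453.4 = -1003.5
Net primary income = 524.7 - 628.1 = -103.4
Net secondary income = 104.8 - 180.9 = -76.1
Current account = -1003.5 + (-103.4) + (-76.1) = -1183.0
Financial account = -(-1183.0) = 1183.0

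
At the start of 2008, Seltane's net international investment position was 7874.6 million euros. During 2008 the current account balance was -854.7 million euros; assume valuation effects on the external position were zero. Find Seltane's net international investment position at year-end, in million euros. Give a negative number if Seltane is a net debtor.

7019.9

With no valuation effects, change in NIIP = current account = -854.7
End-of-year NIIP = 7874.6 + (-854.7) = 7019.9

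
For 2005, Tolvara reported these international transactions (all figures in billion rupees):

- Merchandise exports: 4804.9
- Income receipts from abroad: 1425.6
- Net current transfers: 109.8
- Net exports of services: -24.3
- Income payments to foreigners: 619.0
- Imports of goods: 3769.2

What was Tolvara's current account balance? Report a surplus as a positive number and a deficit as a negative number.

Goods balance = 4804.9 - 3769.2 = 1035.7
Services balance = -24.3
Trade balance (goods + services) = 1035.7 + (-24.3) = 1011.4
Net primary income = 1425.6 - 619.0 = 806.6
Net secondary income = 109.8
Current account = 1011.4 + 806.6 + 109.8 = 1927.8

1927.8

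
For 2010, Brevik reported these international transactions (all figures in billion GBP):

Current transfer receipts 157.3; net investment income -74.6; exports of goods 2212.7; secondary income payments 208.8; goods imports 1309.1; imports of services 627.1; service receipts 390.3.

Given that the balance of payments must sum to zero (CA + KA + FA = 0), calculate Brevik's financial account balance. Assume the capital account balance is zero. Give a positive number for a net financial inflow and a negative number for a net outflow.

Goods balance = 2212.7 - 1309.1 = 903.6
Services balance = 390.3 - 627.1 = -236.8
Trade balance (goods + services) = 903.6 + (-236.8) = 666.8
Net primary income = -74.6
Net secondary income = 157.3 - 208.8 = -51.5
Current account = 666.8 + (-74.6) + (-51.5) = 540.7
Financial account = -(540.7) = -540.7

-540.7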